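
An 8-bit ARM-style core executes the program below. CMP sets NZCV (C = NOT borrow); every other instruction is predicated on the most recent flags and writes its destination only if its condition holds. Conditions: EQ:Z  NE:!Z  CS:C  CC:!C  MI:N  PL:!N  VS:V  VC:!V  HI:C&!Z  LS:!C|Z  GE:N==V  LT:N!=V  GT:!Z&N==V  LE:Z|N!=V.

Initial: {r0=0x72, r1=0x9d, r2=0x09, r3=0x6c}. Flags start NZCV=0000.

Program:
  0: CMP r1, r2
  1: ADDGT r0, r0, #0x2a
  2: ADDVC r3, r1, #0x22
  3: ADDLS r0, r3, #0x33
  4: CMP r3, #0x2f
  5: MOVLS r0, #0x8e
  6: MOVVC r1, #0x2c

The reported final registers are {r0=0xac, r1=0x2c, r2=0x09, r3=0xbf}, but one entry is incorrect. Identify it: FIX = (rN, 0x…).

FIX = (r0, 0x72)

[0] flags=1010 → (cmp)
[1] flags=1010 GT?F → skip
[2] flags=1010 VC?T → r3=0xbf
[3] flags=1010 LS?F → skip
[4] flags=1010 → (cmp)
[5] flags=1010 LS?F → skip
[6] flags=1010 VC?T → r1=0x2c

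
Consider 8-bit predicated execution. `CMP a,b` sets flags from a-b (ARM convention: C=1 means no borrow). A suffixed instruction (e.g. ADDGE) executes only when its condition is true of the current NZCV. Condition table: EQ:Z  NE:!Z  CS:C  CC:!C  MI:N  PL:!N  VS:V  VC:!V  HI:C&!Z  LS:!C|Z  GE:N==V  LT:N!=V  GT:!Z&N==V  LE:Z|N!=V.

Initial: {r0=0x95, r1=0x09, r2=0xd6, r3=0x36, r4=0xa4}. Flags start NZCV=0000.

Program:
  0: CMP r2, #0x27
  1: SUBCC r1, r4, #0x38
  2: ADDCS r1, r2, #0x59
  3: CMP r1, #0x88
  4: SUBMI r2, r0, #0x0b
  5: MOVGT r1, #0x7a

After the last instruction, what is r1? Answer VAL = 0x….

VAL = 0x7a

0: ✓ CMP  NZCV=1010
1: · SUBCC
2: ✓ ADDCS  r1←0x2f
3: ✓ CMP  NZCV=1001
4: ✓ SUBMI  r2←0x8a
5: ✓ MOVGT  r1←0x7a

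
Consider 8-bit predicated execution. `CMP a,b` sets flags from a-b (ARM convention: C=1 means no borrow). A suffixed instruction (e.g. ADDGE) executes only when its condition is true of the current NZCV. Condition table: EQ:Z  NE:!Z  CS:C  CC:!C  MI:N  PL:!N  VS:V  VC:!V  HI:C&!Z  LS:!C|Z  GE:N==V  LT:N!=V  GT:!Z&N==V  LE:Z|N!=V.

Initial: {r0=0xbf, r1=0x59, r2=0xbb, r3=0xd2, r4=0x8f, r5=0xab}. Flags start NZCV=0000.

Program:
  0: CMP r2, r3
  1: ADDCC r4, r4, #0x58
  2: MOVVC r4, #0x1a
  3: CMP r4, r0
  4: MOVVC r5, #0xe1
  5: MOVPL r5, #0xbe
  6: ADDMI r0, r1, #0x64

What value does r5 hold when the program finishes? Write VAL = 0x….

0: ✓ CMP  NZCV=1000
1: ✓ ADDCC  r4←0xe7
2: ✓ MOVVC  r4←0x1a
3: ✓ CMP  NZCV=0000
4: ✓ MOVVC  r5←0xe1
5: ✓ MOVPL  r5←0xbe
6: · ADDMI

VAL = 0xbe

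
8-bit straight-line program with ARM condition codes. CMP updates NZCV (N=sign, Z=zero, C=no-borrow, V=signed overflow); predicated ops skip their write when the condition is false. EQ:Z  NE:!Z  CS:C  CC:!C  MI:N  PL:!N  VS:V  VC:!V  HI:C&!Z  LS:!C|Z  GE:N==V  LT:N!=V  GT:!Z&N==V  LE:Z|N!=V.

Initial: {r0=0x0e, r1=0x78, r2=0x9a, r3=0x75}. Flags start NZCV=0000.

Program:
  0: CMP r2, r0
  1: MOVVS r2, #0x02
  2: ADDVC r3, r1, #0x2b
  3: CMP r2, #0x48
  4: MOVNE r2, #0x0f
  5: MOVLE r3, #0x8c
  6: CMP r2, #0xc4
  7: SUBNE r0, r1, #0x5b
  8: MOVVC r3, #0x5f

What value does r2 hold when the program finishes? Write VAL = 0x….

[0] flags=1010 → (cmp)
[1] flags=1010 VS?F → skip
[2] flags=1010 VC?T → r3=0xa3
[3] flags=0011 → (cmp)
[4] flags=0011 NE?T → r2=0x0f
[5] flags=0011 LE?T → r3=0x8c
[6] flags=0000 → (cmp)
[7] flags=0000 NE?T → r0=0x1d
[8] flags=0000 VC?T → r3=0x5f

VAL = 0x0f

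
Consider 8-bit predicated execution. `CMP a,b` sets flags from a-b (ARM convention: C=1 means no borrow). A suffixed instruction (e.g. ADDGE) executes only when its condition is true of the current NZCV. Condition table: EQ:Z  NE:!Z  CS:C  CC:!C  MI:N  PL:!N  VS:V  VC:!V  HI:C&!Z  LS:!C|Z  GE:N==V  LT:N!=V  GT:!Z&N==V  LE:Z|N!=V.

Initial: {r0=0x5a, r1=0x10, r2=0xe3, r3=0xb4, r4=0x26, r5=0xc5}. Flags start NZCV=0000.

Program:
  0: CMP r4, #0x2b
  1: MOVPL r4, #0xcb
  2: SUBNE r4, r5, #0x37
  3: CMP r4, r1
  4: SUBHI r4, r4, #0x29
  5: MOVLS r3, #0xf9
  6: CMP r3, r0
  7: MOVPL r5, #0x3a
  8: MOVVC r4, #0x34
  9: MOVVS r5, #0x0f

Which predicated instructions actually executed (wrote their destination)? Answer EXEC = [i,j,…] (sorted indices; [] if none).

[0] flags=1000 → (cmp)
[1] flags=1000 PL?F → skip
[2] flags=1000 NE?T → r4=0x8e
[3] flags=0011 → (cmp)
[4] flags=0011 HI?T → r4=0x65
[5] flags=0011 LS?F → skip
[6] flags=0011 → (cmp)
[7] flags=0011 PL?T → r5=0x3a
[8] flags=0011 VC?F → skip
[9] flags=0011 VS?T → r5=0x0f

EXEC = [2,4,7,9]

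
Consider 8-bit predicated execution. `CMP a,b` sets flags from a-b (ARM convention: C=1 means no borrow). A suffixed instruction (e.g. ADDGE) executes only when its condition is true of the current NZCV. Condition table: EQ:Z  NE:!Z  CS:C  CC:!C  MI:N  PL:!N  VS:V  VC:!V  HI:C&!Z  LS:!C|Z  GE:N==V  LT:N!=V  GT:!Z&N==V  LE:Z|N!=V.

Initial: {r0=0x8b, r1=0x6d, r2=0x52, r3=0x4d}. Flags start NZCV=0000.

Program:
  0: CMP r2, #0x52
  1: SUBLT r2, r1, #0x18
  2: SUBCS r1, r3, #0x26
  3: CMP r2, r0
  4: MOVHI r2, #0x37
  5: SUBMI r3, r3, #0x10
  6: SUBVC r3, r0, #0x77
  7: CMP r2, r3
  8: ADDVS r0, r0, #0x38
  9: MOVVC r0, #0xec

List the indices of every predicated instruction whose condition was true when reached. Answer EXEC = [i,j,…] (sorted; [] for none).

[0] flags=0110 → (cmp)
[1] flags=0110 LT?F → skip
[2] flags=0110 CS?T → r1=0x27
[3] flags=1001 → (cmp)
[4] flags=1001 HI?F → skip
[5] flags=1001 MI?T → r3=0x3d
[6] flags=1001 VC?F → skip
[7] flags=0010 → (cmp)
[8] flags=0010 VS?F → skip
[9] flags=0010 VC?T → r0=0xec

EXEC = [2,5,9]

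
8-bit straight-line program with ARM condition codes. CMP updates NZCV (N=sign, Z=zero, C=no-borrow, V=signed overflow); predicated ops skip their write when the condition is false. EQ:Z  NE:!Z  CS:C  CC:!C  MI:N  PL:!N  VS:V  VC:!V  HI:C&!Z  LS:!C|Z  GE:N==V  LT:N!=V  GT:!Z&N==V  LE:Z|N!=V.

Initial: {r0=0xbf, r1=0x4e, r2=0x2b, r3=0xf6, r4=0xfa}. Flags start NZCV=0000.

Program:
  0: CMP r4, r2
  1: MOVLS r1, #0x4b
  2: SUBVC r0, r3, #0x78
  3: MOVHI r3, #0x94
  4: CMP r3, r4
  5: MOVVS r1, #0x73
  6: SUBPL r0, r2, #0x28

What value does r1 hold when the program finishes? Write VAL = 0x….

0: ✓ CMP  NZCV=1010
1: · MOVLS
2: ✓ SUBVC  r0←0x7e
3: ✓ MOVHI  r3←0x94
4: ✓ CMP  NZCV=1000
5: · MOVVS
6: · SUBPL

VAL = 0x4e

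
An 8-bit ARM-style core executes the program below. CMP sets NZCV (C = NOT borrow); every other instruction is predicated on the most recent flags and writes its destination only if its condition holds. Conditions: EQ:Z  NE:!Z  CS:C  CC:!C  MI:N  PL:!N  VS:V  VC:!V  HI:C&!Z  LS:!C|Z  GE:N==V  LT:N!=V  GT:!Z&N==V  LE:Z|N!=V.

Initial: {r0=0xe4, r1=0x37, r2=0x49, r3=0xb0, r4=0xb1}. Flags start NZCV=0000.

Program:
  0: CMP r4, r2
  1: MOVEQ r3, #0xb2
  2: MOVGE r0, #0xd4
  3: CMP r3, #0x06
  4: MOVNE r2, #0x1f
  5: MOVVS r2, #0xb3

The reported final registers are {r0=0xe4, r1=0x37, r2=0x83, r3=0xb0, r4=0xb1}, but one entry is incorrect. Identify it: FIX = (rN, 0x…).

FIX = (r2, 0x1f)

[0] flags=0011 → (cmp)
[1] flags=0011 EQ?F → skip
[2] flags=0011 GE?F → skip
[3] flags=1010 → (cmp)
[4] flags=1010 NE?T → r2=0x1f
[5] flags=1010 VS?F → skip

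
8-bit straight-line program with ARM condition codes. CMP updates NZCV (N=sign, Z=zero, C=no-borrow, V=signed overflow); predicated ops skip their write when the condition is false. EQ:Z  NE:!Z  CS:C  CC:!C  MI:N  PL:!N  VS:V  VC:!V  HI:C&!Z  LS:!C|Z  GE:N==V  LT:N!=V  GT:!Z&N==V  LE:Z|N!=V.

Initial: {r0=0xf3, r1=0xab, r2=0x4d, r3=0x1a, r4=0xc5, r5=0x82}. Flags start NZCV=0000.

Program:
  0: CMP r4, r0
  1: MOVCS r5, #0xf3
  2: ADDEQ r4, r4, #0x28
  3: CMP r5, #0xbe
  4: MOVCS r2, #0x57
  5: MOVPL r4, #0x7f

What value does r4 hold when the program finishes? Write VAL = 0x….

VAL = 0xc5

0: ✓ CMP  NZCV=1000
1: · MOVCS
2: · ADDEQ
3: ✓ CMP  NZCV=1000
4: · MOVCS
5: · MOVPL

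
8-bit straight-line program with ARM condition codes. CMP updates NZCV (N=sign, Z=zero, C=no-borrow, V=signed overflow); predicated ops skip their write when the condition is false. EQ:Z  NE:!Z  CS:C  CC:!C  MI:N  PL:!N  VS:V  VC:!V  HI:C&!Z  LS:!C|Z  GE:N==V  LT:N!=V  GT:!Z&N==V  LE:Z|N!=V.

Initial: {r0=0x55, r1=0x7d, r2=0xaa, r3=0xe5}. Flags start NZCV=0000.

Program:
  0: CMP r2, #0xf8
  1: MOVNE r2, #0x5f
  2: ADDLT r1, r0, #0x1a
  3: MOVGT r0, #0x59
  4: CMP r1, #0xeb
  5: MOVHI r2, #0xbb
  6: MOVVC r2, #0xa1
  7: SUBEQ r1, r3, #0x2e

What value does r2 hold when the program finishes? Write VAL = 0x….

0: ✓ CMP  NZCV=1000
1: ✓ MOVNE  r2←0x5f
2: ✓ ADDLT  r1←0x6f
3: · MOVGT
4: ✓ CMP  NZCV=1001
5: · MOVHI
6: · MOVVC
7: · SUBEQ

VAL = 0x5f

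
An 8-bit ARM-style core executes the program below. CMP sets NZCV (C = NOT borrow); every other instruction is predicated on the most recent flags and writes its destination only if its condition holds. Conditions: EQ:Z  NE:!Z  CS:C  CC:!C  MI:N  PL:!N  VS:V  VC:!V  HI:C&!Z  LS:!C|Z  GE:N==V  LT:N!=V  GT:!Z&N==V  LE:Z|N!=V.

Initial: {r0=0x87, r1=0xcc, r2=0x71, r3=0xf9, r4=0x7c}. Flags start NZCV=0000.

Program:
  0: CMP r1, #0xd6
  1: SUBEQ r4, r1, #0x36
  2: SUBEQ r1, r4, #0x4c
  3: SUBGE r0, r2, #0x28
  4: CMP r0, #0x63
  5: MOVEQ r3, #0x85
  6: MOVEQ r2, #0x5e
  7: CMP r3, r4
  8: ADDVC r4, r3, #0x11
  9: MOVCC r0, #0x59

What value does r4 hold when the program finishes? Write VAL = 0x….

VAL = 0x7c

[0] flags=1000 → (cmp)
[1] flags=1000 EQ?F → skip
[2] flags=1000 EQ?F → skip
[3] flags=1000 GE?F → skip
[4] flags=0011 → (cmp)
[5] flags=0011 EQ?F → skip
[6] flags=0011 EQ?F → skip
[7] flags=0011 → (cmp)
[8] flags=0011 VC?F → skip
[9] flags=0011 CC?F → skip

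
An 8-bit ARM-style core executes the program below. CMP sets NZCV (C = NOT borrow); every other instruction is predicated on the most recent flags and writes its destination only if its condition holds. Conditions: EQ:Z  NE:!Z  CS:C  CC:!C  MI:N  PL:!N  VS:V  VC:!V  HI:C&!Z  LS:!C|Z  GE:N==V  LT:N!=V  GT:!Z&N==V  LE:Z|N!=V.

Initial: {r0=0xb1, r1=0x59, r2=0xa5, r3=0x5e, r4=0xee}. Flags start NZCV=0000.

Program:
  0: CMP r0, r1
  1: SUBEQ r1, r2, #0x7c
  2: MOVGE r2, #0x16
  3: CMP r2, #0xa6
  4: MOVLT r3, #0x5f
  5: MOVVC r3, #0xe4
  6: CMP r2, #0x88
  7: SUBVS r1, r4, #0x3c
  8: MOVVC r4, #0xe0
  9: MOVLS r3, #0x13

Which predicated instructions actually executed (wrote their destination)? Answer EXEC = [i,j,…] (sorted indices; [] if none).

[0] flags=0011 → (cmp)
[1] flags=0011 EQ?F → skip
[2] flags=0011 GE?F → skip
[3] flags=1000 → (cmp)
[4] flags=1000 LT?T → r3=0x5f
[5] flags=1000 VC?T → r3=0xe4
[6] flags=0010 → (cmp)
[7] flags=0010 VS?F → skip
[8] flags=0010 VC?T → r4=0xe0
[9] flags=0010 LS?F → skip

EXEC = [4,5,8]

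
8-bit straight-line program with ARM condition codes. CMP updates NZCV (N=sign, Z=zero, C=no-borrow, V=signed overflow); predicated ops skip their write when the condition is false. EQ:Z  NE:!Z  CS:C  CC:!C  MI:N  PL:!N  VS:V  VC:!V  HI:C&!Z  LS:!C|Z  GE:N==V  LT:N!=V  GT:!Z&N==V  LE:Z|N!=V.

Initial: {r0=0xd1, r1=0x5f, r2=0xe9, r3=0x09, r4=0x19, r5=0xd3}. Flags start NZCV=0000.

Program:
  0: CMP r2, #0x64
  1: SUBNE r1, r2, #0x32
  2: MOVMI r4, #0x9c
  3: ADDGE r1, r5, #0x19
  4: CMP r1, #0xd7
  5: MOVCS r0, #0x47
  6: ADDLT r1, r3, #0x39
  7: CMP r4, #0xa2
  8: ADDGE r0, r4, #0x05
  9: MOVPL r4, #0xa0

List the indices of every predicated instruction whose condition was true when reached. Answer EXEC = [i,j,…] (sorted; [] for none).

0: ✓ CMP  NZCV=1010
1: ✓ SUBNE  r1←0xb7
2: ✓ MOVMI  r4←0x9c
3: · ADDGE
4: ✓ CMP  NZCV=1000
5: · MOVCS
6: ✓ ADDLT  r1←0x42
7: ✓ CMP  NZCV=1000
8: · ADDGE
9: · MOVPL

EXEC = [1,2,6]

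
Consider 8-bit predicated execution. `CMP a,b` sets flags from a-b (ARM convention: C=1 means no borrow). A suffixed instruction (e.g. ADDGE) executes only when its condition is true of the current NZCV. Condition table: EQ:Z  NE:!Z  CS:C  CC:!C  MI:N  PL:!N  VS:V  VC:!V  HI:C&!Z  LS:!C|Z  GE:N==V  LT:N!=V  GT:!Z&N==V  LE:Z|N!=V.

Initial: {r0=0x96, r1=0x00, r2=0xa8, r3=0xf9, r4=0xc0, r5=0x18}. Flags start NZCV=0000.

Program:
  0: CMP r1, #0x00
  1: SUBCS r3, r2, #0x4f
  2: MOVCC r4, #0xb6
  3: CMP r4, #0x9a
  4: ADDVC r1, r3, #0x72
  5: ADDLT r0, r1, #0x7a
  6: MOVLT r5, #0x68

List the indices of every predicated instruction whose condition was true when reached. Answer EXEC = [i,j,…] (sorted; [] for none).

EXEC = [1,4]

[0] flags=0110 → (cmp)
[1] flags=0110 CS?T → r3=0x59
[2] flags=0110 CC?F → skip
[3] flags=0010 → (cmp)
[4] flags=0010 VC?T → r1=0xcb
[5] flags=0010 LT?F → skip
[6] flags=0010 LT?F → skip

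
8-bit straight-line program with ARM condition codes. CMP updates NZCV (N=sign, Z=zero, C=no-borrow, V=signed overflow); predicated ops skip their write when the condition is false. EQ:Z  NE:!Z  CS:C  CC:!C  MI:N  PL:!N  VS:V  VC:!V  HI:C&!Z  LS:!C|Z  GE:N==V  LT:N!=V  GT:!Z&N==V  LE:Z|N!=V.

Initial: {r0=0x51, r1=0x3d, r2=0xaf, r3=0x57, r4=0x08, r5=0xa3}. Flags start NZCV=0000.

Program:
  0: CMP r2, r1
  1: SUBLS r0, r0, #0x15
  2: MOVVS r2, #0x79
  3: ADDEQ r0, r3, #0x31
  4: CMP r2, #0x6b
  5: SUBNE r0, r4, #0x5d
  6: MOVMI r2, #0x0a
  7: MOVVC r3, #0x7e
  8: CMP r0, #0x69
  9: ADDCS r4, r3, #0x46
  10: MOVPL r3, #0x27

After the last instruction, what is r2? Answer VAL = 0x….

VAL = 0x79

[0] flags=0011 → (cmp)
[1] flags=0011 LS?F → skip
[2] flags=0011 VS?T → r2=0x79
[3] flags=0011 EQ?F → skip
[4] flags=0010 → (cmp)
[5] flags=0010 NE?T → r0=0xab
[6] flags=0010 MI?F → skip
[7] flags=0010 VC?T → r3=0x7e
[8] flags=0011 → (cmp)
[9] flags=0011 CS?T → r4=0xc4
[10] flags=0011 PL?T → r3=0x27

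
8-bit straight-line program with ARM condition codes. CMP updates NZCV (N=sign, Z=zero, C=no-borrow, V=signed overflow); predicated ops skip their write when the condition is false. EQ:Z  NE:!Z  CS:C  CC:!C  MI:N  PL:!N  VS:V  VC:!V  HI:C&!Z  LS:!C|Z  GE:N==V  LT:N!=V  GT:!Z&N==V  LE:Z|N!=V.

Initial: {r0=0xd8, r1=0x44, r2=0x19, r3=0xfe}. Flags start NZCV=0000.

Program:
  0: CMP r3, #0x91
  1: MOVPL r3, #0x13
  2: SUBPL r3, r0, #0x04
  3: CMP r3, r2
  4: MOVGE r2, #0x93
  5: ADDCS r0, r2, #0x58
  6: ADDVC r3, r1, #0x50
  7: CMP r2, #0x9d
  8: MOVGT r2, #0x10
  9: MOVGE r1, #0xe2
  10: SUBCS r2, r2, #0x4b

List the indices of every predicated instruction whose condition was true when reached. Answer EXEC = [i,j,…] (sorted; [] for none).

EXEC = [1,2,5,6,8,9]

[0] flags=0010 → (cmp)
[1] flags=0010 PL?T → r3=0x13
[2] flags=0010 PL?T → r3=0xd4
[3] flags=1010 → (cmp)
[4] flags=1010 GE?F → skip
[5] flags=1010 CS?T → r0=0x71
[6] flags=1010 VC?T → r3=0x94
[7] flags=0000 → (cmp)
[8] flags=0000 GT?T → r2=0x10
[9] flags=0000 GE?T → r1=0xe2
[10] flags=0000 CS?F → skip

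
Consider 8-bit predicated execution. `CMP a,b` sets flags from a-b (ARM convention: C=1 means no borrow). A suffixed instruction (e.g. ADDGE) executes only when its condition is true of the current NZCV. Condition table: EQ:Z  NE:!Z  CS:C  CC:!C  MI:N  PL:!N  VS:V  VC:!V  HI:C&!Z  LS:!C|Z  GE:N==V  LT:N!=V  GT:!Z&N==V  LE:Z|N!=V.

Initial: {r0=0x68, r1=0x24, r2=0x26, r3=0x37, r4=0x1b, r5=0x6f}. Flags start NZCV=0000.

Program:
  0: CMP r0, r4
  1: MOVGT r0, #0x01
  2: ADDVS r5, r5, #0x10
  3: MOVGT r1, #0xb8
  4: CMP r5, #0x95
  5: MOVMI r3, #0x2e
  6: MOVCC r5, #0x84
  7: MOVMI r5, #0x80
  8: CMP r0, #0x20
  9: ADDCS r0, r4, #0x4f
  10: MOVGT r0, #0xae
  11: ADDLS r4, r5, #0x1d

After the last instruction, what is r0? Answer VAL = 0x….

VAL = 0x01

[0] flags=0010 → (cmp)
[1] flags=0010 GT?T → r0=0x01
[2] flags=0010 VS?F → skip
[3] flags=0010 GT?T → r1=0xb8
[4] flags=1001 → (cmp)
[5] flags=1001 MI?T → r3=0x2e
[6] flags=1001 CC?T → r5=0x84
[7] flags=1001 MI?T → r5=0x80
[8] flags=1000 → (cmp)
[9] flags=1000 CS?F → skip
[10] flags=1000 GT?F → skip
[11] flags=1000 LS?T → r4=0x9d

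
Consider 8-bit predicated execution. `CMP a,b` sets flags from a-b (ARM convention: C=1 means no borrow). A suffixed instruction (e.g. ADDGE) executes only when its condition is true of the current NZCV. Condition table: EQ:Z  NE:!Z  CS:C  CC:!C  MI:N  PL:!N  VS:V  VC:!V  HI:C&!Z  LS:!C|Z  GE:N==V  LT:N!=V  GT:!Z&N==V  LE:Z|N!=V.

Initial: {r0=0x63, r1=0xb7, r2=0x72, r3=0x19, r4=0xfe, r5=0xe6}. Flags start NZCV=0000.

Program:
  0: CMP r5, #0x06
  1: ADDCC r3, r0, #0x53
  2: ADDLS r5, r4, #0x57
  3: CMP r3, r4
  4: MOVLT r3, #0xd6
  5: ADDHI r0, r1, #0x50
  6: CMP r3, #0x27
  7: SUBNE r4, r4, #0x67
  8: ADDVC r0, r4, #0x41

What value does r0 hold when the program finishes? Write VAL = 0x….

VAL = 0xd8

[0] flags=1010 → (cmp)
[1] flags=1010 CC?F → skip
[2] flags=1010 LS?F → skip
[3] flags=0000 → (cmp)
[4] flags=0000 LT?F → skip
[5] flags=0000 HI?F → skip
[6] flags=1000 → (cmp)
[7] flags=1000 NE?T → r4=0x97
[8] flags=1000 VC?T → r0=0xd8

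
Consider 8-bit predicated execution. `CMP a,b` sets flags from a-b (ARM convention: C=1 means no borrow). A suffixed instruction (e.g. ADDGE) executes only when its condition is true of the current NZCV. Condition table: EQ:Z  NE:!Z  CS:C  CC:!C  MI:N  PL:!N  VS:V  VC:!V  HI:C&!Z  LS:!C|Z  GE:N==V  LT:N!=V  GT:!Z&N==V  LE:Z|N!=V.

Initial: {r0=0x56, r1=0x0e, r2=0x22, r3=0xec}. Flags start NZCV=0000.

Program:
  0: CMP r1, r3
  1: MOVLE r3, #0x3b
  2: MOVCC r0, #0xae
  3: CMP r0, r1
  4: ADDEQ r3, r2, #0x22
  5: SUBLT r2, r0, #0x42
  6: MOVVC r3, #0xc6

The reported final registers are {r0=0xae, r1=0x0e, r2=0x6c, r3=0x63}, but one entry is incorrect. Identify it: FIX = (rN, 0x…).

[0] flags=0000 → (cmp)
[1] flags=0000 LE?F → skip
[2] flags=0000 CC?T → r0=0xae
[3] flags=1010 → (cmp)
[4] flags=1010 EQ?F → skip
[5] flags=1010 LT?T → r2=0x6c
[6] flags=1010 VC?T → r3=0xc6

FIX = (r3, 0xc6)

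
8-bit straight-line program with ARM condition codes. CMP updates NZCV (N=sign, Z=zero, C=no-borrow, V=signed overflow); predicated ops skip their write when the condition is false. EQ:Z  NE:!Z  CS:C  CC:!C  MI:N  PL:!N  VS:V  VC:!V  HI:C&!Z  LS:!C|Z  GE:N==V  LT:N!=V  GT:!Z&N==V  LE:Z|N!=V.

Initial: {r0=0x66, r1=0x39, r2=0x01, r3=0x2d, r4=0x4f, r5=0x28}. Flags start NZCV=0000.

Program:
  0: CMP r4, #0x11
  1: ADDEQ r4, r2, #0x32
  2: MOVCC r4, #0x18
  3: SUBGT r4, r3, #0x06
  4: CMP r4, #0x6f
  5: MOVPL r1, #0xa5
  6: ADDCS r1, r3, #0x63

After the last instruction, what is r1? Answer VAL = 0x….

[0] flags=0010 → (cmp)
[1] flags=0010 EQ?F → skip
[2] flags=0010 CC?F → skip
[3] flags=0010 GT?T → r4=0x27
[4] flags=1000 → (cmp)
[5] flags=1000 PL?F → skip
[6] flags=1000 CS?F → skip

VAL = 0x39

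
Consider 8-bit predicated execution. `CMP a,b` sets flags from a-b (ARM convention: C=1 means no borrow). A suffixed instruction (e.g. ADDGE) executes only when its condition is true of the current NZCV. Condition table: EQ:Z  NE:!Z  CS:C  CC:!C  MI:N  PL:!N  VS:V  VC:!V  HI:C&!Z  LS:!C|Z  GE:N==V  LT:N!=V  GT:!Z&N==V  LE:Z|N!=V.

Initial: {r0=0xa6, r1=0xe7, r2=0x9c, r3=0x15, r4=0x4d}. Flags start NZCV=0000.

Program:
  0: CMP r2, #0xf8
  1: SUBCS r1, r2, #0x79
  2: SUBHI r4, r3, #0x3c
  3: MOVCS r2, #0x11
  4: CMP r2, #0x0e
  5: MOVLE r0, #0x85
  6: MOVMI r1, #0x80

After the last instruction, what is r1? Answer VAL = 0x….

[0] flags=1000 → (cmp)
[1] flags=1000 CS?F → skip
[2] flags=1000 HI?F → skip
[3] flags=1000 CS?F → skip
[4] flags=1010 → (cmp)
[5] flags=1010 LE?T → r0=0x85
[6] flags=1010 MI?T → r1=0x80

VAL = 0x80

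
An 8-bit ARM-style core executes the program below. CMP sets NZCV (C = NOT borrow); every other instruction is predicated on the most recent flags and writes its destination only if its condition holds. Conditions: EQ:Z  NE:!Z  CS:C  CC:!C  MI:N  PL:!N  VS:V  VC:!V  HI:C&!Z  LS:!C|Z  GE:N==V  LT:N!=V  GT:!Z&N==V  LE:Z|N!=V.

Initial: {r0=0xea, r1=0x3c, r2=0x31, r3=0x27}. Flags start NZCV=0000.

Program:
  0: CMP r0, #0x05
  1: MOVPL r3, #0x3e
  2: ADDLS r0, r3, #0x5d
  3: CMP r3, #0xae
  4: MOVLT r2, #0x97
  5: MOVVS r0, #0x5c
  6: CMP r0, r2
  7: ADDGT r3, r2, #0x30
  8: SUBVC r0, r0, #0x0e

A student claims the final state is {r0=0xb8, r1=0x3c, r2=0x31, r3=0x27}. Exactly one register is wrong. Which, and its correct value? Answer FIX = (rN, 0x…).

FIX = (r0, 0xdc)

[0] flags=1010 → (cmp)
[1] flags=1010 PL?F → skip
[2] flags=1010 LS?F → skip
[3] flags=0000 → (cmp)
[4] flags=0000 LT?F → skip
[5] flags=0000 VS?F → skip
[6] flags=1010 → (cmp)
[7] flags=1010 GT?F → skip
[8] flags=1010 VC?T → r0=0xdc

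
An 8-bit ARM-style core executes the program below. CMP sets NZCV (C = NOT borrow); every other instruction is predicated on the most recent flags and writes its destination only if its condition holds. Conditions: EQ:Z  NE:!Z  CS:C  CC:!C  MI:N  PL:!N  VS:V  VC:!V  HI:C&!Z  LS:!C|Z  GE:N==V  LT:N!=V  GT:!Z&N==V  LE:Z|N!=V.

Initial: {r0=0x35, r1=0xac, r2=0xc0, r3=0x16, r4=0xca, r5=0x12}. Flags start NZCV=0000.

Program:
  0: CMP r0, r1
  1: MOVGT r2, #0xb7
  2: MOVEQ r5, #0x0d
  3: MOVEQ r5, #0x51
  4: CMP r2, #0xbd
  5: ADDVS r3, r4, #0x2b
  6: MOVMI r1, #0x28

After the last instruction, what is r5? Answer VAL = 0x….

VAL = 0x12

0: ✓ CMP  NZCV=1001
1: ✓ MOVGT  r2←0xb7
2: · MOVEQ
3: · MOVEQ
4: ✓ CMP  NZCV=1000
5: · ADDVS
6: ✓ MOVMI  r1←0x28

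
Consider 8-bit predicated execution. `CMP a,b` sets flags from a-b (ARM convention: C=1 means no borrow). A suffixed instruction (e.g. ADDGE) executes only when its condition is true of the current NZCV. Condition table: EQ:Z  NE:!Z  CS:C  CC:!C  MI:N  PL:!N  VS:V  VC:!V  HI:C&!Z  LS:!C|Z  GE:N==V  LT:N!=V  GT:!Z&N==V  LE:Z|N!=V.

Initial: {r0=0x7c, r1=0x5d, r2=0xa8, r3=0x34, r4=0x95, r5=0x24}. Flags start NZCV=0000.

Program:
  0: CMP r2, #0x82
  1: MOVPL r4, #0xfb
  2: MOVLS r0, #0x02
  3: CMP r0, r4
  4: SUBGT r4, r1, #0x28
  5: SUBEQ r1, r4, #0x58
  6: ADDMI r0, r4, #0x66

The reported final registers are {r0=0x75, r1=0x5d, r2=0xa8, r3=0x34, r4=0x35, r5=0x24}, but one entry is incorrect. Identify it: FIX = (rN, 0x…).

FIX = (r0, 0x9b)

[0] flags=0010 → (cmp)
[1] flags=0010 PL?T → r4=0xfb
[2] flags=0010 LS?F → skip
[3] flags=1001 → (cmp)
[4] flags=1001 GT?T → r4=0x35
[5] flags=1001 EQ?F → skip
[6] flags=1001 MI?T → r0=0x9b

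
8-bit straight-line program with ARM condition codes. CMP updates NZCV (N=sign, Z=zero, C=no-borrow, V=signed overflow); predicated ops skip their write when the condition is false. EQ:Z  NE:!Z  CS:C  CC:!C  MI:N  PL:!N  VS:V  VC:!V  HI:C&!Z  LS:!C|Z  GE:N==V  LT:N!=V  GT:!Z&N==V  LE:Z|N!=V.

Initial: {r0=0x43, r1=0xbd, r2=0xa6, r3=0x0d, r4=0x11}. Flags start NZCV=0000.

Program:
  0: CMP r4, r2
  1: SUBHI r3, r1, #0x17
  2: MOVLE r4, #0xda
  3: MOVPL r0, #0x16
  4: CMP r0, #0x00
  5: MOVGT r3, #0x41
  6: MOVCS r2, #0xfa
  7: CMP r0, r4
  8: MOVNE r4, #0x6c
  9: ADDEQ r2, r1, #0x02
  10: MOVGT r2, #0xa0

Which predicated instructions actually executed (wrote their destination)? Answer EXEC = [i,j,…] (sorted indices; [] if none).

[0] flags=0000 → (cmp)
[1] flags=0000 HI?F → skip
[2] flags=0000 LE?F → skip
[3] flags=0000 PL?T → r0=0x16
[4] flags=0010 → (cmp)
[5] flags=0010 GT?T → r3=0x41
[6] flags=0010 CS?T → r2=0xfa
[7] flags=0010 → (cmp)
[8] flags=0010 NE?T → r4=0x6c
[9] flags=0010 EQ?F → skip
[10] flags=0010 GT?T → r2=0xa0

EXEC = [3,5,6,8,10]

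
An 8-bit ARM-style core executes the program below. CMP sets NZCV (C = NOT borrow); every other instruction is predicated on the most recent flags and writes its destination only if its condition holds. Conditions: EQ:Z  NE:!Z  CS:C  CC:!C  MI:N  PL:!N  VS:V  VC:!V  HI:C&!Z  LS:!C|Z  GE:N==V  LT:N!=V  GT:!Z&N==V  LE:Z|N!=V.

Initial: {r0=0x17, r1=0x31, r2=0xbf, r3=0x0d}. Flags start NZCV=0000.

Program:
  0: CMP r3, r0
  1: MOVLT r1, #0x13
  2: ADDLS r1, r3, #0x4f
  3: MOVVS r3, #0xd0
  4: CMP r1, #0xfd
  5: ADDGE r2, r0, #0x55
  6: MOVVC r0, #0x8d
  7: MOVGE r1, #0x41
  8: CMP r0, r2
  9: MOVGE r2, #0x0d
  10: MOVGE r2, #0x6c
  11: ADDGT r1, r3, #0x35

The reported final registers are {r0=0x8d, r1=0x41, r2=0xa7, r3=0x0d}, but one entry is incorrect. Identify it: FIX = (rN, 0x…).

FIX = (r2, 0x6c)

0: ✓ CMP  NZCV=1000
1: ✓ MOVLT  r1←0x13
2: ✓ ADDLS  r1←0x5c
3: · MOVVS
4: ✓ CMP  NZCV=0000
5: ✓ ADDGE  r2←0x6c
6: ✓ MOVVC  r0←0x8d
7: ✓ MOVGE  r1←0x41
8: ✓ CMP  NZCV=0011
9: · MOVGE
10: · MOVGE
11: · ADDGT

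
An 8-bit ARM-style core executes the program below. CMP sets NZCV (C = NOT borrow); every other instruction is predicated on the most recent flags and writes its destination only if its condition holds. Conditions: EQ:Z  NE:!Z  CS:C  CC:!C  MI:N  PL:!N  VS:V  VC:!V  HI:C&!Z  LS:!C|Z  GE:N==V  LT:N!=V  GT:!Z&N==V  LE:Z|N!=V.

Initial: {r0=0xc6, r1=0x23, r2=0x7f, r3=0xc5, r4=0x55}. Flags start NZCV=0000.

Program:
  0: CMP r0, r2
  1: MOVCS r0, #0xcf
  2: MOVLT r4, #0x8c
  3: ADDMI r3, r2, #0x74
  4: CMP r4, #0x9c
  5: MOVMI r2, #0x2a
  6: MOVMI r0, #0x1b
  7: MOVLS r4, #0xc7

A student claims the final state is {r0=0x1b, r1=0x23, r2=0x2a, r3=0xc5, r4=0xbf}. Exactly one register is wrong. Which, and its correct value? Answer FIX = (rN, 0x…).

[0] flags=0011 → (cmp)
[1] flags=0011 CS?T → r0=0xcf
[2] flags=0011 LT?T → r4=0x8c
[3] flags=0011 MI?F → skip
[4] flags=1000 → (cmp)
[5] flags=1000 MI?T → r2=0x2a
[6] flags=1000 MI?T → r0=0x1b
[7] flags=1000 LS?T → r4=0xc7

FIX = (r4, 0xc7)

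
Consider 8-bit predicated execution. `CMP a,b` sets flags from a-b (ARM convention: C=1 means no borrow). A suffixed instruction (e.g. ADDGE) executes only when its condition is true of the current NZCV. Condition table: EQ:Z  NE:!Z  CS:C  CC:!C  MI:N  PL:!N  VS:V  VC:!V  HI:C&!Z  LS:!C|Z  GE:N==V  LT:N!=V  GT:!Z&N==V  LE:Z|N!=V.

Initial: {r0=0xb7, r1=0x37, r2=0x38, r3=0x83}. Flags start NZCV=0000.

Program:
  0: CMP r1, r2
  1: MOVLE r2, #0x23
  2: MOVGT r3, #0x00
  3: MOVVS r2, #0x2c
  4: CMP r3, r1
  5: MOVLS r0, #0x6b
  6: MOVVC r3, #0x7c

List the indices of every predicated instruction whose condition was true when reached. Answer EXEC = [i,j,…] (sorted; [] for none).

EXEC = [1]

0: ✓ CMP  NZCV=1000
1: ✓ MOVLE  r2←0x23
2: · MOVGT
3: · MOVVS
4: ✓ CMP  NZCV=0011
5: · MOVLS
6: · MOVVC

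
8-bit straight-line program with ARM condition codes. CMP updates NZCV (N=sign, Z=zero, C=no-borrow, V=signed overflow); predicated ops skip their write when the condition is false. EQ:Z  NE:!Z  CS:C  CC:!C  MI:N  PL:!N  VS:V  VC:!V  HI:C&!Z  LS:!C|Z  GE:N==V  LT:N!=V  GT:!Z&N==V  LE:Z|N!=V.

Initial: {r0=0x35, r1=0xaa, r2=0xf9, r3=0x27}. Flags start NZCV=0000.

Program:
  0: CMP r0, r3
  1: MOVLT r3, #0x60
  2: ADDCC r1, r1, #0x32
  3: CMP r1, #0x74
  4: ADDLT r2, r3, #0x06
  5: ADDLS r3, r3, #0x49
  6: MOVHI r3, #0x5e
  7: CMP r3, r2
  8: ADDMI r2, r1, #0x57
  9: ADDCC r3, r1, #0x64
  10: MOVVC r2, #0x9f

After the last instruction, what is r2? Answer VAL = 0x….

[0] flags=0010 → (cmp)
[1] flags=0010 LT?F → skip
[2] flags=0010 CC?F → skip
[3] flags=0011 → (cmp)
[4] flags=0011 LT?T → r2=0x2d
[5] flags=0011 LS?F → skip
[6] flags=0011 HI?T → r3=0x5e
[7] flags=0010 → (cmp)
[8] flags=0010 MI?F → skip
[9] flags=0010 CC?F → skip
[10] flags=0010 VC?T → r2=0x9f

VAL = 0x9f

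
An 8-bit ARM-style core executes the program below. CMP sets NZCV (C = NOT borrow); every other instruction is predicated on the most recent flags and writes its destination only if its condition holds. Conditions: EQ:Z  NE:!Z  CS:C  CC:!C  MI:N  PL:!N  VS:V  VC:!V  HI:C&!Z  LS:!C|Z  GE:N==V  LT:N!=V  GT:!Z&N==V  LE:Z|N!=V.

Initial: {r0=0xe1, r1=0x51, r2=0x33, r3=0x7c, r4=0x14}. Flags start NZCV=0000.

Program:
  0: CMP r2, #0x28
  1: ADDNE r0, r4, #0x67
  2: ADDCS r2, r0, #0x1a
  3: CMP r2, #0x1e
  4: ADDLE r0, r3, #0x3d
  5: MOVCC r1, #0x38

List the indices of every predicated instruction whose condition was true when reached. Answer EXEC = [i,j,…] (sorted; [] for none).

EXEC = [1,2,4]

[0] flags=0010 → (cmp)
[1] flags=0010 NE?T → r0=0x7b
[2] flags=0010 CS?T → r2=0x95
[3] flags=0011 → (cmp)
[4] flags=0011 LE?T → r0=0xb9
[5] flags=0011 CC?F → skip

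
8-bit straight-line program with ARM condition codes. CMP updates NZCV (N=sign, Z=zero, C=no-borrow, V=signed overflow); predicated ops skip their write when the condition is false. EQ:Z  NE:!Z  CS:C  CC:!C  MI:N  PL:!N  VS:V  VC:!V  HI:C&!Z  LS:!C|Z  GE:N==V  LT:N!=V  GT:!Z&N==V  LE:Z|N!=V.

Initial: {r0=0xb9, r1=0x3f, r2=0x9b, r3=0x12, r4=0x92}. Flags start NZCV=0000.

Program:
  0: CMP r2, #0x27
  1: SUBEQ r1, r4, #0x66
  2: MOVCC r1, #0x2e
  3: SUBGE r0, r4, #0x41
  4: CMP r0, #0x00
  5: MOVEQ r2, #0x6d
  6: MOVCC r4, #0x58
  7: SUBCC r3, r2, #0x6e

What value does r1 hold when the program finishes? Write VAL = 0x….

VAL = 0x3f

[0] flags=0011 → (cmp)
[1] flags=0011 EQ?F → skip
[2] flags=0011 CC?F → skip
[3] flags=0011 GE?F → skip
[4] flags=1010 → (cmp)
[5] flags=1010 EQ?F → skip
[6] flags=1010 CC?F → skip
[7] flags=1010 CC?F → skip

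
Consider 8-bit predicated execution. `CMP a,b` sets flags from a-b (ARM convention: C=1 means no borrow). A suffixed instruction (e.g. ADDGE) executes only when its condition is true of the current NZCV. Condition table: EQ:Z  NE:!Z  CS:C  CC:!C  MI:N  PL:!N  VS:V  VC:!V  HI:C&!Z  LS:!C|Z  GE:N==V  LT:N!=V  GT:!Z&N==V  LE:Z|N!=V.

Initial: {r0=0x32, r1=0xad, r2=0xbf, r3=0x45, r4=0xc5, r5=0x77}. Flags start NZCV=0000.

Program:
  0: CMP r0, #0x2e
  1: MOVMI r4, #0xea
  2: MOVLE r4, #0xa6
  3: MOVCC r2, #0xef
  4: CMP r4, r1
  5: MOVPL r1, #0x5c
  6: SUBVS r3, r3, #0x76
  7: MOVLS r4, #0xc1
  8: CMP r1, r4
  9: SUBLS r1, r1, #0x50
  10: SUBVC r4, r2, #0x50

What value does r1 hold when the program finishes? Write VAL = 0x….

VAL = 0x0c

[0] flags=0010 → (cmp)
[1] flags=0010 MI?F → skip
[2] flags=0010 LE?F → skip
[3] flags=0010 CC?F → skip
[4] flags=0010 → (cmp)
[5] flags=0010 PL?T → r1=0x5c
[6] flags=0010 VS?F → skip
[7] flags=0010 LS?F → skip
[8] flags=1001 → (cmp)
[9] flags=1001 LS?T → r1=0x0c
[10] flags=1001 VC?F → skip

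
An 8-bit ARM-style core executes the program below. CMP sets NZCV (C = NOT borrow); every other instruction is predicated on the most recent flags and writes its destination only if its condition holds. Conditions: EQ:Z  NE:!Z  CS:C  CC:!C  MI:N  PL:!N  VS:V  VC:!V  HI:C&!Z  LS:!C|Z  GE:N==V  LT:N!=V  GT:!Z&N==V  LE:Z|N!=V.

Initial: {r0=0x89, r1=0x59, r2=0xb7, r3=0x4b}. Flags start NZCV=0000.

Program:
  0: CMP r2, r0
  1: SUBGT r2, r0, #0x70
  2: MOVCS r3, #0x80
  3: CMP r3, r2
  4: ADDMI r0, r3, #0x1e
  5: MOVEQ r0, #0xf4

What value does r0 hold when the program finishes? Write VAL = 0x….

VAL = 0x89

[0] flags=0010 → (cmp)
[1] flags=0010 GT?T → r2=0x19
[2] flags=0010 CS?T → r3=0x80
[3] flags=0011 → (cmp)
[4] flags=0011 MI?F → skip
[5] flags=0011 EQ?F → skip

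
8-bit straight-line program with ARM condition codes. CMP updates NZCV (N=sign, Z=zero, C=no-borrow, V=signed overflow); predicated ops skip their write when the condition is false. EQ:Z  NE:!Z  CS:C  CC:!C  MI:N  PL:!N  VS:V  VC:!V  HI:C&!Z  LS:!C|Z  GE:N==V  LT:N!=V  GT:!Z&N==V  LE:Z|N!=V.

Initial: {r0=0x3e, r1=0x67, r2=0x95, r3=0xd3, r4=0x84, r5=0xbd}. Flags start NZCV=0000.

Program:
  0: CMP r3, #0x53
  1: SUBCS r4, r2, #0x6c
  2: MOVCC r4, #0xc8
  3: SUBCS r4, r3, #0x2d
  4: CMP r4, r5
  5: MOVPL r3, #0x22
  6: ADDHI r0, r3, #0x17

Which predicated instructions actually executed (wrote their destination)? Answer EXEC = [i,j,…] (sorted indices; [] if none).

EXEC = [1,3]

0: ✓ CMP  NZCV=1010
1: ✓ SUBCS  r4←0x29
2: · MOVCC
3: ✓ SUBCS  r4←0xa6
4: ✓ CMP  NZCV=1000
5: · MOVPL
6: · ADDHI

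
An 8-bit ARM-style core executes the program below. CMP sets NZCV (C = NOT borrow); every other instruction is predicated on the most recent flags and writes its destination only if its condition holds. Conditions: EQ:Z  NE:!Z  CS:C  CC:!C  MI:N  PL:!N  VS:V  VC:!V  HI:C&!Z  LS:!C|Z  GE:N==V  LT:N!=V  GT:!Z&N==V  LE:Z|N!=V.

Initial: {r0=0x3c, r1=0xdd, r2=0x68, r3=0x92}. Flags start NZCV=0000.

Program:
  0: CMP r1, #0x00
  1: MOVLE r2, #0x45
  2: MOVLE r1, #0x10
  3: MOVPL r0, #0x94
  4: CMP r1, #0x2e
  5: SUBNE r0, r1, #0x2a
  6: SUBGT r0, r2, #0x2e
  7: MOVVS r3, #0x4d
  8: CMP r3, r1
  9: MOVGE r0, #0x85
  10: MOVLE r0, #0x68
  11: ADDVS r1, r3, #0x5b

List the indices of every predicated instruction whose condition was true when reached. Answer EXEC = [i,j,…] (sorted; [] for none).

0: ✓ CMP  NZCV=1010
1: ✓ MOVLE  r2←0x45
2: ✓ MOVLE  r1←0x10
3: · MOVPL
4: ✓ CMP  NZCV=1000
5: ✓ SUBNE  r0←0xe6
6: · SUBGT
7: · MOVVS
8: ✓ CMP  NZCV=1010
9: · MOVGE
10: ✓ MOVLE  r0←0x68
11: · ADDVS

EXEC = [1,2,5,10]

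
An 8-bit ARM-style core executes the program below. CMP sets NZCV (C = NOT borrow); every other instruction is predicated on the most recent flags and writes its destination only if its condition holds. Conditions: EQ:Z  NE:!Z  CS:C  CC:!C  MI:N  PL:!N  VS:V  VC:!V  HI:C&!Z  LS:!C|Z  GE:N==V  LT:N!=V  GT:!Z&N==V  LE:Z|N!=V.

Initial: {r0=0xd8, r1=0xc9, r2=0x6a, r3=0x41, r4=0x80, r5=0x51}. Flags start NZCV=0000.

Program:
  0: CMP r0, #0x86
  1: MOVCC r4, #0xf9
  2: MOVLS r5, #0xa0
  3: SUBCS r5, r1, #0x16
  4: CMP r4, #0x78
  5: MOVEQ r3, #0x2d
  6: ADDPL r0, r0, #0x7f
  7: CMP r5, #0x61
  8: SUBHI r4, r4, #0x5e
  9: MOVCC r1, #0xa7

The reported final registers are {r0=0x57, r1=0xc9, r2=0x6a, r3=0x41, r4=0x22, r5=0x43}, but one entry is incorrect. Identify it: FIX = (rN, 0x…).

FIX = (r5, 0xb3)

0: ✓ CMP  NZCV=0010
1: · MOVCC
2: · MOVLS
3: ✓ SUBCS  r5←0xb3
4: ✓ CMP  NZCV=0011
5: · MOVEQ
6: ✓ ADDPL  r0←0x57
7: ✓ CMP  NZCV=0011
8: ✓ SUBHI  r4←0x22
9: · MOVCC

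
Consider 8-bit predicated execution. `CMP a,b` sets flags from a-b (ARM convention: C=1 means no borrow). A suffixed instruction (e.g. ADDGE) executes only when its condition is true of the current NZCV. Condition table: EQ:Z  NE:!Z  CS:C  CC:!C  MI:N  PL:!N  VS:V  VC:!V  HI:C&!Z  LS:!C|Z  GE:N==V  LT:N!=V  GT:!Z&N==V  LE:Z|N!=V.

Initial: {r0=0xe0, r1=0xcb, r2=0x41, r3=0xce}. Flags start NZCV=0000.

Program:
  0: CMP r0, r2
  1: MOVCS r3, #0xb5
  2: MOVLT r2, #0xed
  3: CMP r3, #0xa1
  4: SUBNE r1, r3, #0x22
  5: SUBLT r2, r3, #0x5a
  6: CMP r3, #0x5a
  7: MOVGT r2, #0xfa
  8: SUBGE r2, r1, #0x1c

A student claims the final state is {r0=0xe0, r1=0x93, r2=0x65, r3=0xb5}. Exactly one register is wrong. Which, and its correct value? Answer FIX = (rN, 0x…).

FIX = (r2, 0xed)

0: ✓ CMP  NZCV=1010
1: ✓ MOVCS  r3←0xb5
2: ✓ MOVLT  r2←0xed
3: ✓ CMP  NZCV=0010
4: ✓ SUBNE  r1←0x93
5: · SUBLT
6: ✓ CMP  NZCV=0011
7: · MOVGT
8: · SUBGE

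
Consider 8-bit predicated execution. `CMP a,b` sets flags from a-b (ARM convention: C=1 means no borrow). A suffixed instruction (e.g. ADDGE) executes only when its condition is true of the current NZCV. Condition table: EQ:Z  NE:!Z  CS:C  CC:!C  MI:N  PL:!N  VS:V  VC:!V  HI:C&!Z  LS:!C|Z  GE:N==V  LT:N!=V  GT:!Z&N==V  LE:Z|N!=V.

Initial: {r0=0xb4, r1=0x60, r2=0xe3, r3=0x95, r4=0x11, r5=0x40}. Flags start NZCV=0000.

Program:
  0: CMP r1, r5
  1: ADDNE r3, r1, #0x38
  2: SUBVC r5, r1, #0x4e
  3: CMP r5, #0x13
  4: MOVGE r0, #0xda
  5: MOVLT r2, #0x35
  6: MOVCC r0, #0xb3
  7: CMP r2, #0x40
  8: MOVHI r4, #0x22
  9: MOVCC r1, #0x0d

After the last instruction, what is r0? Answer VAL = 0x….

VAL = 0xb3

0: ✓ CMP  NZCV=0010
1: ✓ ADDNE  r3←0x98
2: ✓ SUBVC  r5←0x12
3: ✓ CMP  NZCV=1000
4: · MOVGE
5: ✓ MOVLT  r2←0x35
6: ✓ MOVCC  r0←0xb3
7: ✓ CMP  NZCV=1000
8: · MOVHI
9: ✓ MOVCC  r1←0x0d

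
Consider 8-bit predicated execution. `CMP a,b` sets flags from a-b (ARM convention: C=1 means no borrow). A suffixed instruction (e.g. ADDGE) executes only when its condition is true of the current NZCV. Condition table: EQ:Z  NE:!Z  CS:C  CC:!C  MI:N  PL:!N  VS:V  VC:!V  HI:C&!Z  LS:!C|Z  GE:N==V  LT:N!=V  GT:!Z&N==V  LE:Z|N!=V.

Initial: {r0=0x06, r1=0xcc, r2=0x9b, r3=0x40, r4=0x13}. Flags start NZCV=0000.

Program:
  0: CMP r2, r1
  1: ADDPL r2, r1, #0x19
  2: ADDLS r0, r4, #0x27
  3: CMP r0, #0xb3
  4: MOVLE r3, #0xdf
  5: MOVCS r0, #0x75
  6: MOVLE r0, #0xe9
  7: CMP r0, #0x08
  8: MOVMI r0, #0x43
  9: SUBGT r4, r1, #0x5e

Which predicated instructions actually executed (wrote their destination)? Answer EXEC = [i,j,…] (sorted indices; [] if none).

[0] flags=1000 → (cmp)
[1] flags=1000 PL?F → skip
[2] flags=1000 LS?T → r0=0x3a
[3] flags=1001 → (cmp)
[4] flags=1001 LE?F → skip
[5] flags=1001 CS?F → skip
[6] flags=1001 LE?F → skip
[7] flags=0010 → (cmp)
[8] flags=0010 MI?F → skip
[9] flags=0010 GT?T → r4=0x6e

EXEC = [2,9]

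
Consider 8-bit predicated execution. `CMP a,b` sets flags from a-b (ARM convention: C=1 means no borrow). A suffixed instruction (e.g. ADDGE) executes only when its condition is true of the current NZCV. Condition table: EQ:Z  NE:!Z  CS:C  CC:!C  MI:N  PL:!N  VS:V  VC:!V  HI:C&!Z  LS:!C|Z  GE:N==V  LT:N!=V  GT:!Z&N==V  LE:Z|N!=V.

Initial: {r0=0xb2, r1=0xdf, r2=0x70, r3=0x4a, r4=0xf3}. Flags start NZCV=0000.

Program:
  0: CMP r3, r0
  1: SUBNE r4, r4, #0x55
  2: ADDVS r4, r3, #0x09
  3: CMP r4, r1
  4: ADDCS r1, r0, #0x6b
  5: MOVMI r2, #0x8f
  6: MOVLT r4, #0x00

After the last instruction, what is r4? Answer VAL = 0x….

VAL = 0x53

[0] flags=1001 → (cmp)
[1] flags=1001 NE?T → r4=0x9e
[2] flags=1001 VS?T → r4=0x53
[3] flags=0000 → (cmp)
[4] flags=0000 CS?F → skip
[5] flags=0000 MI?F → skip
[6] flags=0000 LT?F → skip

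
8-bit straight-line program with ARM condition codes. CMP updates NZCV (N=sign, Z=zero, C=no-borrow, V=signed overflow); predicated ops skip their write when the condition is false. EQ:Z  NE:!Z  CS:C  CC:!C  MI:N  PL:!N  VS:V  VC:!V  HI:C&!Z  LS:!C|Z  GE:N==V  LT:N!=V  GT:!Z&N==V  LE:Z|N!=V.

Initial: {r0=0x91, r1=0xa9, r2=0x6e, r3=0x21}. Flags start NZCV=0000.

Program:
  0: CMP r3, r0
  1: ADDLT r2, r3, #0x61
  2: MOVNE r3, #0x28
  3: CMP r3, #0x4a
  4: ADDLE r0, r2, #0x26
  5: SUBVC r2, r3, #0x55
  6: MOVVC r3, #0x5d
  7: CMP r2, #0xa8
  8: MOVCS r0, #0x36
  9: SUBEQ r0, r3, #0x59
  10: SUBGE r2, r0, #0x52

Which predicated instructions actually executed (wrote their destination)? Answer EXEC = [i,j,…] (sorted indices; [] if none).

[0] flags=1001 → (cmp)
[1] flags=1001 LT?F → skip
[2] flags=1001 NE?T → r3=0x28
[3] flags=1000 → (cmp)
[4] flags=1000 LE?T → r0=0x94
[5] flags=1000 VC?T → r2=0xd3
[6] flags=1000 VC?T → r3=0x5d
[7] flags=0010 → (cmp)
[8] flags=0010 CS?T → r0=0x36
[9] flags=0010 EQ?F → skip
[10] flags=0010 GE?T → r2=0xe4

EXEC = [2,4,5,6,8,10]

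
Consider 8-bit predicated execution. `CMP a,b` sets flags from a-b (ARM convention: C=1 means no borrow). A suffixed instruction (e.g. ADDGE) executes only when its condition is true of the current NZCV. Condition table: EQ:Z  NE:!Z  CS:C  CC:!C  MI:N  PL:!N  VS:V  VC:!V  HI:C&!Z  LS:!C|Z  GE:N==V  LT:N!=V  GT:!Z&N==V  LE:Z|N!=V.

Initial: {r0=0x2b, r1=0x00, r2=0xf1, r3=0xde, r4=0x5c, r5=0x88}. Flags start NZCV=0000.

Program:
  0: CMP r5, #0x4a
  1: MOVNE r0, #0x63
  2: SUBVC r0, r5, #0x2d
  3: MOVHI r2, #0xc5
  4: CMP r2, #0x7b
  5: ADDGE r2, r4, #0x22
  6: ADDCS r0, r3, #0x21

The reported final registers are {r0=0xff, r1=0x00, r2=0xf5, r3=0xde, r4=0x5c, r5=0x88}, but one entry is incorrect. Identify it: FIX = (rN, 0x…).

[0] flags=0011 → (cmp)
[1] flags=0011 NE?T → r0=0x63
[2] flags=0011 VC?F → skip
[3] flags=0011 HI?T → r2=0xc5
[4] flags=0011 → (cmp)
[5] flags=0011 GE?F → skip
[6] flags=0011 CS?T → r0=0xff

FIX = (r2, 0xc5)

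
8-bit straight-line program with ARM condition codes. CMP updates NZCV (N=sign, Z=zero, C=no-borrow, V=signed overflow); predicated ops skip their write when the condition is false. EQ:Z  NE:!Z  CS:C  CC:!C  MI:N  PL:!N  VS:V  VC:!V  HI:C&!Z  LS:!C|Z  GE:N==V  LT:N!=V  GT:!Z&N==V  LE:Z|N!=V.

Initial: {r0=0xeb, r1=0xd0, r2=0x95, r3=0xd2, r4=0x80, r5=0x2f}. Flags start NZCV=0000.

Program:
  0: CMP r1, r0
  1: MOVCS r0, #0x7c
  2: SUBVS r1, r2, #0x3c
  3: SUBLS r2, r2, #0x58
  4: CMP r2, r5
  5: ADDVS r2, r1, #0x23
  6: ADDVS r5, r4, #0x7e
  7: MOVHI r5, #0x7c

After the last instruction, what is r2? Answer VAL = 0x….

VAL = 0x3d

0: ✓ CMP  NZCV=1000
1: · MOVCS
2: · SUBVS
3: ✓ SUBLS  r2←0x3d
4: ✓ CMP  NZCV=0010
5: · ADDVS
6: · ADDVS
7: ✓ MOVHI  r5←0x7c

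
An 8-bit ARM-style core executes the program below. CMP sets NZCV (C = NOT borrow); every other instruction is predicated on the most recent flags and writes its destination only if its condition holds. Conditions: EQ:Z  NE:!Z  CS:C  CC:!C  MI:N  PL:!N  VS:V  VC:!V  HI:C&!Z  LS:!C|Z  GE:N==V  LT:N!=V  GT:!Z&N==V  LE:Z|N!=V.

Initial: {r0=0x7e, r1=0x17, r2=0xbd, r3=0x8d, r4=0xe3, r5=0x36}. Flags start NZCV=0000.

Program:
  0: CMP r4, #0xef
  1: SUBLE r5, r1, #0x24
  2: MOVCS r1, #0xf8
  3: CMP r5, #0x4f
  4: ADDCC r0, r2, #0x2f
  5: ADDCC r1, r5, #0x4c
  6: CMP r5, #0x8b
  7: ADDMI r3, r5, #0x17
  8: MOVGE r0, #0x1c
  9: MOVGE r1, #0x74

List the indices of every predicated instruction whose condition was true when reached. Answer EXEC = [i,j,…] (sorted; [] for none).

[0] flags=1000 → (cmp)
[1] flags=1000 LE?T → r5=0xf3
[2] flags=1000 CS?F → skip
[3] flags=1010 → (cmp)
[4] flags=1010 CC?F → skip
[5] flags=1010 CC?F → skip
[6] flags=0010 → (cmp)
[7] flags=0010 MI?F → skip
[8] flags=0010 GE?T → r0=0x1c
[9] flags=0010 GE?T → r1=0x74

EXEC = [1,8,9]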